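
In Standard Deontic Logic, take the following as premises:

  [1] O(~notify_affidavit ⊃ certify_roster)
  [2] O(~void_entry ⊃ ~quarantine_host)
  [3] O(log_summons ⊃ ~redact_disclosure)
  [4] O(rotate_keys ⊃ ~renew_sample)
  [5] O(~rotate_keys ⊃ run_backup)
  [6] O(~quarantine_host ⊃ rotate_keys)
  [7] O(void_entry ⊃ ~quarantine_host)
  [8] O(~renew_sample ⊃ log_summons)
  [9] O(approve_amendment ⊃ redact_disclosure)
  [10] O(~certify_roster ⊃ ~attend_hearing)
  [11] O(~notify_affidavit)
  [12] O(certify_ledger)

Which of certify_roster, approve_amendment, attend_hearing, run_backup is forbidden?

approve_amendment

Premises 7 and 2 are O(void_entry ⊃ ~quarantine_host) and O(~void_entry ⊃ ~quarantine_host); every ideal world satisfies void_entry or ~void_entry, so in either case ~quarantine_host holds — hence O(~quarantine_host).
Applying K to premise 6 (O(~quarantine_host ⊃ rotate_keys)) and O(~quarantine_host) yields O(rotate_keys).
Applying K to premise 4 (O(rotate_keys ⊃ ~renew_sample)) and O(rotate_keys) yields O(~renew_sample).
Applying K to premise 8 (O(~renew_sample ⊃ log_summons)) and O(~renew_sample) yields O(log_summons).
From O(log_summons) and premise 3, O(log_summons ⊃ ~redact_disclosure), we obtain O(~redact_disclosure).
Premise 9 is O(approve_amendment ⊃ redact_disclosure); contrapositively O(~redact_disclosure ⊃ ~approve_amendment). Since O(~redact_disclosure) holds, K gives O(~approve_amendment).
So O(~approve_amendment) holds, i.e. approve_amendment is forbidden. None of the other listed options is forbidden under the premises.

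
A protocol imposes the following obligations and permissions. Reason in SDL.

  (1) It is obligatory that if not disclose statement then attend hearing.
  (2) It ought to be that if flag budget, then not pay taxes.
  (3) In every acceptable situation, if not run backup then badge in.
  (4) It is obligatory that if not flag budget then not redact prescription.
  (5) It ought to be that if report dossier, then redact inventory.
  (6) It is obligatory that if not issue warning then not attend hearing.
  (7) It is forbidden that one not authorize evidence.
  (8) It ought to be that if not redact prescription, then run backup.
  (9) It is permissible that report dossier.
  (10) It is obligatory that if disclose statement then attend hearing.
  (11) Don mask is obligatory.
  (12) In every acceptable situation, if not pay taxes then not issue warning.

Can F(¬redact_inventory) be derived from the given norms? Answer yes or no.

Premise 5 is O(report_dossier → redact_inventory), but O(report_dossier) is not derivable from the premises (the permission P(report_dossier) asserts only ¬O(¬report_dossier), not O(report_dossier)), so it does not yield O(redact_inventory).
No other premise forces O(redact_inventory). An ideal world satisfying every premise can still have ¬redact_inventory true, so F(¬redact_inventory) is not derivable.

No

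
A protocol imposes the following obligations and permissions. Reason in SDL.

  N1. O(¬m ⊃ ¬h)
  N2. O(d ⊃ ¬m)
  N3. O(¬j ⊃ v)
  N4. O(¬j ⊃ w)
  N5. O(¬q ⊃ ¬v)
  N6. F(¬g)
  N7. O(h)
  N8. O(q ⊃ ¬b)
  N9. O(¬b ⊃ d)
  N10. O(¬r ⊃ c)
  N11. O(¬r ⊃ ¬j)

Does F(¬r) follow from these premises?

Yes

From premise 7 we have O(h).
Premise 1 is O(¬m ⊃ ¬h); contrapositively O(h ⊃ m). Since O(h) holds, K gives O(m).
Premise 2 is O(d ⊃ ¬m); contrapositively O(m ⊃ ¬d). Since O(m) holds, K gives O(¬d).
The contrapositive of premise 9 (O(¬b ⊃ d)) is O(¬d ⊃ b), and O(¬d) is already established, so O(b).
The contrapositive of premise 8 (O(q ⊃ ¬b)) is O(b ⊃ ¬q), and O(b) is already established, so O(¬q).
From O(¬q) and premise 5, O(¬q ⊃ ¬v), we obtain O(¬v).
Premise 3 is O(¬j ⊃ v); contrapositively O(¬v ⊃ j). Since O(¬v) holds, K gives O(j).
The contrapositive of premise 11 (O(¬r ⊃ ¬j)) is O(j ⊃ r), and O(j) is already established, so O(r).
Premises 4, 6, 10 do not contribute to this derivation.
So O(r) holds, i.e. F(¬r). The claim follows.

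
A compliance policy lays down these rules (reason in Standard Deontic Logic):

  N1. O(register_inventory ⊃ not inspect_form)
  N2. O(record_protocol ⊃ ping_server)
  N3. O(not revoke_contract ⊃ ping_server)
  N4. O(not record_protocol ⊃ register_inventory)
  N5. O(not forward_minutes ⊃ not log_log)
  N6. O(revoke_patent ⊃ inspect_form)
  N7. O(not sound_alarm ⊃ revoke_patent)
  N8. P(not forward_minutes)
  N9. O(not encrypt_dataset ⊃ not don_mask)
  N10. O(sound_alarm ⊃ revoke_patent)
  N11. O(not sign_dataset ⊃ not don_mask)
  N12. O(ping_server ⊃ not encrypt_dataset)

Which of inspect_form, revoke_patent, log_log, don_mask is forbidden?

don_mask

Premises 10 and 7 cover both cases: O(sound_alarm ⊃ revoke_patent) and O(not sound_alarm ⊃ revoke_patent). Since sound_alarm ∨ not sound_alarm is a tautology, O(revoke_patent) follows.
With premise 6, O(revoke_patent ⊃ inspect_form), the K-axiom yields O(inspect_form).
Premise 1 is O(register_inventory ⊃ not inspect_form); contrapositively O(inspect_form ⊃ not register_inventory). Since O(inspect_form) holds, K gives O(not register_inventory).
Premise 4 is O(not record_protocol ⊃ register_inventory); contrapositively O(not register_inventory ⊃ record_protocol). Since O(not register_inventory) holds, K gives O(record_protocol).
With premise 2, O(record_protocol ⊃ ping_server), the K-axiom yields O(ping_server).
With premise 12, O(ping_server ⊃ not encrypt_dataset), the K-axiom yields O(not encrypt_dataset).
From O(not encrypt_dataset) and premise 9, O(not encrypt_dataset ⊃ not don_mask), we obtain O(not don_mask).
So O(not don_mask) holds, i.e. don_mask is forbidden. None of the other listed options is forbidden under the premises.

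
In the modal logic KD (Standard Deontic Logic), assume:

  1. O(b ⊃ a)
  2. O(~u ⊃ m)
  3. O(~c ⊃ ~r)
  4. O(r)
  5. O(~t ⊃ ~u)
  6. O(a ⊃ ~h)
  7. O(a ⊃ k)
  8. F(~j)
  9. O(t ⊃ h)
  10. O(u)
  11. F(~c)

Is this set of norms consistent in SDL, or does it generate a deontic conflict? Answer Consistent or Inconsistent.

Premise 3 is O(~c ⊃ ~r), but O(~c) is not derivable from the premises, so it does not yield O(~r).
So O(~r) is not derivable, and the apparent clash with O(r) does not arise.
A world satisfying every obligation exists (e.g. a=false, b=false, c=true, h=true, j=true, k=false, m=false, r=true, t=true, u=true); no atom is both obligatory and forbidden, so the set is consistent.

Consistent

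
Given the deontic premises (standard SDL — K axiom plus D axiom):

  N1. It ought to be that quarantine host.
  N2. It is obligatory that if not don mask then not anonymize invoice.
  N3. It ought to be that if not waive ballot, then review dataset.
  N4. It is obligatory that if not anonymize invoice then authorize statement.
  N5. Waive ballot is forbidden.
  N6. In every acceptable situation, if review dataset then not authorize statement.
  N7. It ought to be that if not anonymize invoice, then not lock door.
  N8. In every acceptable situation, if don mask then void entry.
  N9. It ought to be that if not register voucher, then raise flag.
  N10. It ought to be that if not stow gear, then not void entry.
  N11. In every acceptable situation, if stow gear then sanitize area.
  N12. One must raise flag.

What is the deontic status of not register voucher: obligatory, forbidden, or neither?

Premise 9 is O(¬register_voucher → raise_flag); even if O(raise_flag) held, inferring O(¬register_voucher) would be affirming the consequent — invalid.
No premise or chain of K-axiom applications forces O(¬register_voucher), and none forces O(register_voucher). So ¬register_voucher is neither obligatory nor forbidden under these norms.

Neither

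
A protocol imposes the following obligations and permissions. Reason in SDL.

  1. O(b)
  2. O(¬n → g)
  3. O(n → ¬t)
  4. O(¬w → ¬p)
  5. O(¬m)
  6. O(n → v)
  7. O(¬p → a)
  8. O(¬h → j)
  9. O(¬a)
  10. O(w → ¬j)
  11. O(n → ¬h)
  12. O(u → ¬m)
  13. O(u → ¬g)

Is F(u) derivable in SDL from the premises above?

Premise 9 gives O(¬a).
The contrapositive of premise 7 (O(¬p → a)) is O(¬a → p), and O(¬a) is already established, so O(p).
Premise 4, O(¬w → ¬p), contraposes to O(p → w); with O(p) we get O(w).
With premise 10, O(w → ¬j), the K-axiom yields O(¬j).
Premise 8, O(¬h → j), contraposes to O(¬j → h); with O(¬j) we get O(h).
Premise 11 is O(n → ¬h); contrapositively O(h → ¬n). Since O(h) holds, K gives O(¬n).
With premise 2, O(¬n → g), the K-axiom yields O(g).
Premise 13 is O(u → ¬g); contrapositively O(g → ¬u). Since O(g) holds, K gives O(¬u).
Premises 1, 3, 5, 6, 12 do not contribute to this derivation.
So O(¬u) holds, i.e. F(u). The claim follows.

Yes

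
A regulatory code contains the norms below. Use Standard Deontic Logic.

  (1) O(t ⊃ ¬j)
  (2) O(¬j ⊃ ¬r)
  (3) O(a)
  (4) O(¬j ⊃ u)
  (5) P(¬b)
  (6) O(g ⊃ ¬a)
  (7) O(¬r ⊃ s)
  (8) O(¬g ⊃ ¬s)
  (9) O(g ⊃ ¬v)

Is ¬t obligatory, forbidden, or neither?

Obligatory

Premise 3 states O(a) outright.
Premise 6, O(g ⊃ ¬a), contraposes to O(a ⊃ ¬g); with O(a) we get O(¬g).
From O(¬g) and premise 8, O(¬g ⊃ ¬s), we obtain O(¬s).
The contrapositive of premise 7 (O(¬r ⊃ s)) is O(¬s ⊃ r), and O(¬s) is already established, so O(r).
Premise 2, O(¬j ⊃ ¬r), contraposes to O(r ⊃ j); with O(r) we get O(j).
Premise 1, O(t ⊃ ¬j), contraposes to O(j ⊃ ¬t); with O(j) we get O(¬t).
Premises 4, 5, 9 do not contribute to this derivation.
Hence ¬t is obligatory.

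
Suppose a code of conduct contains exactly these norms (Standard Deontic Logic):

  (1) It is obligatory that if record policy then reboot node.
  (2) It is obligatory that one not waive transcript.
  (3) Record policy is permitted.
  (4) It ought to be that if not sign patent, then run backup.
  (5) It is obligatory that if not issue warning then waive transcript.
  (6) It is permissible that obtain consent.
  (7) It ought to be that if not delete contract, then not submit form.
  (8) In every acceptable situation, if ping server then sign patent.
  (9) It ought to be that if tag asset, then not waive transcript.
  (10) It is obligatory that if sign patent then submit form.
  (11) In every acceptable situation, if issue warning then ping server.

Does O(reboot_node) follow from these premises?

Premise 1 is O(record_policy → reboot_node), but O(record_policy) is not derivable from the premises (the permission P(record_policy) asserts only ¬O(¬record_policy), not O(record_policy)), so it does not yield O(reboot_node).
No other premise forces O(reboot_node). An ideal world satisfying every premise can still have reboot_node false, so O(reboot_node) is not derivable.

No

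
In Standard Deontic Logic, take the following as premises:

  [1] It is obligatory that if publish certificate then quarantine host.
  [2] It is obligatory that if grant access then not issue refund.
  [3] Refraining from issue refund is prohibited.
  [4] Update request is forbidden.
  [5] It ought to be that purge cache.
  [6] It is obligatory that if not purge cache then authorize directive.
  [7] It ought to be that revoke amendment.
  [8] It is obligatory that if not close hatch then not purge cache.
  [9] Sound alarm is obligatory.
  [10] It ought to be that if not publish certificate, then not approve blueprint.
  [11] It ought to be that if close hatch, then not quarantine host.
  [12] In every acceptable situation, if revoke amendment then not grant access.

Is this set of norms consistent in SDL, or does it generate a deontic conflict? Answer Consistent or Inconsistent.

Premise 2 is O(grant_access → ¬issue_refund), but O(grant_access) is not derivable from the premises, so it does not yield O(¬issue_refund).
So O(¬issue_refund) is not derivable, and the apparent clash with O(issue_refund) does not arise.
A world satisfying every obligation exists (e.g. approve_blueprint=false, authorize_directive=false, close_hatch=true, grant_access=false, issue_refund=true, publish_certificate=false, purge_cache=true, quarantine_host=false, revoke_amendment=true, sound_alarm=true, update_request=false); no atom is both obligatory and forbidden, so the set is consistent.

Consistent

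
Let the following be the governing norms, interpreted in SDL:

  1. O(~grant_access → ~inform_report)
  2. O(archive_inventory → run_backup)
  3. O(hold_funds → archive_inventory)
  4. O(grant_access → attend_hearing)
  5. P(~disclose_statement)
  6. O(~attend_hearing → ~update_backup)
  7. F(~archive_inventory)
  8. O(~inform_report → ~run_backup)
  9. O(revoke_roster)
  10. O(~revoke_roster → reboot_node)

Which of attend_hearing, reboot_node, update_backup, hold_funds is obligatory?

attend_hearing

F(~archive_inventory) at premise 7 means O(archive_inventory).
With premise 2, O(archive_inventory → run_backup), the K-axiom yields O(run_backup).
Premise 8 is O(~inform_report → ~run_backup); contrapositively O(run_backup → inform_report). Since O(run_backup) holds, K gives O(inform_report).
The contrapositive of premise 1 (O(~grant_access → ~inform_report)) is O(inform_report → grant_access), and O(inform_report) is already established, so O(grant_access).
Premise 4 is O(grant_access → attend_hearing); since O(grant_access), deontic closure gives O(attend_hearing).
So O(attend_hearing) holds — attend_hearing is obligatory. None of the other listed options is made obligatory by any chain of premises.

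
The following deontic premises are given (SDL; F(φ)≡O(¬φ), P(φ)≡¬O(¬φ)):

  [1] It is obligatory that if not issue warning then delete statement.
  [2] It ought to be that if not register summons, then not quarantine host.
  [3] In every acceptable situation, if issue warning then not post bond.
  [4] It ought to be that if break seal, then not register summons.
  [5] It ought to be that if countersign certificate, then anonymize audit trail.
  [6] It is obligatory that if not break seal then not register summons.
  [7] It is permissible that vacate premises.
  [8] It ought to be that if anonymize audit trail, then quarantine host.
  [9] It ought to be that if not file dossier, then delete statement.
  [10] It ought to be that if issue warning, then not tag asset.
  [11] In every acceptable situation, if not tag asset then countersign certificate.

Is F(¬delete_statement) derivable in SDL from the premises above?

Yes

Premises 6 and 4 cover both cases: O(¬break_seal → ¬register_summons) and O(break_seal → ¬register_summons). Since ¬break_seal ∨ break_seal is a tautology, O(¬register_summons) follows.
From O(¬register_summons) and premise 2, O(¬register_summons → ¬quarantine_host), we obtain O(¬quarantine_host).
Premise 8 is O(anonymize_audit_trail → quarantine_host); contrapositively O(¬quarantine_host → ¬anonymize_audit_trail). Since O(¬quarantine_host) holds, K gives O(¬anonymize_audit_trail).
The contrapositive of premise 5 (O(countersign_certificate → anonymize_audit_trail)) is O(¬anonymize_audit_trail → ¬countersign_certificate), and O(¬anonymize_audit_trail) is already established, so O(¬countersign_certificate).
Premise 11, O(¬tag_asset → countersign_certificate), contraposes to O(¬countersign_certificate → tag_asset); with O(¬countersign_certificate) we get O(tag_asset).
Premise 10, O(issue_warning → ¬tag_asset), contraposes to O(tag_asset → ¬issue_warning); with O(tag_asset) we get O(¬issue_warning).
With premise 1, O(¬issue_warning → delete_statement), the K-axiom yields O(delete_statement).
Premises 3, 7, 9 do not contribute to this derivation.
So O(delete_statement) holds, i.e. F(¬delete_statement). The claim follows.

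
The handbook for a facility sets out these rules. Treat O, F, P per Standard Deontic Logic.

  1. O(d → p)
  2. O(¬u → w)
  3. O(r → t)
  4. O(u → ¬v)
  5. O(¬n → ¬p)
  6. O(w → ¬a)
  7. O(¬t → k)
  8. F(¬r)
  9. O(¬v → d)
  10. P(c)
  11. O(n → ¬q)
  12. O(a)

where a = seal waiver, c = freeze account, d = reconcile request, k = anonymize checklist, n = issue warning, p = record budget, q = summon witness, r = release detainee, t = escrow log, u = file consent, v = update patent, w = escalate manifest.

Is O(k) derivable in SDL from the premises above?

No

Premise 7 is O(¬t → k), but O(¬t) is not derivable from the premises, so it does not yield O(k).
No other premise forces O(k). An ideal world satisfying every premise can still have k false, so O(k) is not derivable.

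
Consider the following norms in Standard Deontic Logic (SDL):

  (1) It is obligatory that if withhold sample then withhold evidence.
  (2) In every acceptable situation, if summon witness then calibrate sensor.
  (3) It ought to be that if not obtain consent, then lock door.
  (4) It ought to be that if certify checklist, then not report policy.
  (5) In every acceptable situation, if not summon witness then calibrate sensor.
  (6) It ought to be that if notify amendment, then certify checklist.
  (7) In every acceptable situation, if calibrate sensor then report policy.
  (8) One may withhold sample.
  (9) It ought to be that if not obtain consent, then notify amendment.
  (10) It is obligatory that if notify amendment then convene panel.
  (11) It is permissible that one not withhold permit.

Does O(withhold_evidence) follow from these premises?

Premise 1 is O(withhold_sample → withhold_evidence), but O(withhold_sample) is not derivable from the premises (the permission P(withhold_sample) asserts only ¬O(¬withhold_sample), not O(withhold_sample)), so it does not yield O(withhold_evidence).
No other premise forces O(withhold_evidence). An ideal world satisfying every premise can still have withhold_evidence false, so O(withhold_evidence) is not derivable.

No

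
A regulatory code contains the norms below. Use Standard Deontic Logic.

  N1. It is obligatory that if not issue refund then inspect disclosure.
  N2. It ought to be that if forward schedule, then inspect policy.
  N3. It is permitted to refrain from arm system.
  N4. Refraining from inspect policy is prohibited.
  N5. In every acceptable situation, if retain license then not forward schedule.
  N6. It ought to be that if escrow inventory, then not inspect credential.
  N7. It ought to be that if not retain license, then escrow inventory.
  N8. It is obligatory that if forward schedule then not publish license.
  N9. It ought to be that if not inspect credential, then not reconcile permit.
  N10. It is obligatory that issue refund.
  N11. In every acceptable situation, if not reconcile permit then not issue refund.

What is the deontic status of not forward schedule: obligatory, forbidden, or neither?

Premise 10 states O(issue_refund) outright.
Premise 11, O(¬reconcile_permit → ¬issue_refund), contraposes to O(issue_refund → reconcile_permit); with O(issue_refund) we get O(reconcile_permit).
Premise 9, O(¬inspect_credential → ¬reconcile_permit), contraposes to O(reconcile_permit → inspect_credential); with O(reconcile_permit) we get O(inspect_credential).
Premise 6 is O(escrow_inventory → ¬inspect_credential); contrapositively O(inspect_credential → ¬escrow_inventory). Since O(inspect_credential) holds, K gives O(¬escrow_inventory).
Premise 7, O(¬retain_license → escrow_inventory), contraposes to O(¬escrow_inventory → retain_license); with O(¬escrow_inventory) we get O(retain_license).
Premise 5 is O(retain_license → ¬forward_schedule); since O(retain_license), deontic closure gives O(¬forward_schedule).
Premises 1, 2, 3, 4, 8 do not contribute to this derivation.
Hence ¬forward_schedule is obligatory.

Obligatory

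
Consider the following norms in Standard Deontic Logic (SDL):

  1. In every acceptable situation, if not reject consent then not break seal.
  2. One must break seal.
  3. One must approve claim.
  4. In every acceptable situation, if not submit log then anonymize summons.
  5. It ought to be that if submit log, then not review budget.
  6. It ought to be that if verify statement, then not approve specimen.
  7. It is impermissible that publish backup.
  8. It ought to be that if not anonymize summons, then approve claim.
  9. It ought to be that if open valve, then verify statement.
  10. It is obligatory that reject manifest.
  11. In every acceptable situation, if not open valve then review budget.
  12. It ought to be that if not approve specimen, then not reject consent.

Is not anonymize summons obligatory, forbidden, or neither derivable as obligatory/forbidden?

From premise 2 we have O(break_seal).
The contrapositive of premise 1 (O(¬reject_consent → ¬break_seal)) is O(break_seal → reject_consent), and O(break_seal) is already established, so O(reject_consent).
Premise 12, O(¬approve_specimen → ¬reject_consent), contraposes to O(reject_consent → approve_specimen); with O(reject_consent) we get O(approve_specimen).
Premise 6 is O(verify_statement → ¬approve_specimen); contrapositively O(approve_specimen → ¬verify_statement). Since O(approve_specimen) holds, K gives O(¬verify_statement).
The contrapositive of premise 9 (O(open_valve → verify_statement)) is O(¬verify_statement → ¬open_valve), and O(¬verify_statement) is already established, so O(¬open_valve).
With premise 11, O(¬open_valve → review_budget), the K-axiom yields O(review_budget).
Premise 5, O(submit_log → ¬review_budget), contraposes to O(review_budget → ¬submit_log); with O(review_budget) we get O(¬submit_log).
With premise 4, O(¬submit_log → anonymize_summons), the K-axiom yields O(anonymize_summons).
Premises 3, 7, 8, 10 do not contribute to this derivation.
Thus O(anonymize_summons), which is F(¬anonymize_summons): ¬anonymize_summons is forbidden.

Forbidden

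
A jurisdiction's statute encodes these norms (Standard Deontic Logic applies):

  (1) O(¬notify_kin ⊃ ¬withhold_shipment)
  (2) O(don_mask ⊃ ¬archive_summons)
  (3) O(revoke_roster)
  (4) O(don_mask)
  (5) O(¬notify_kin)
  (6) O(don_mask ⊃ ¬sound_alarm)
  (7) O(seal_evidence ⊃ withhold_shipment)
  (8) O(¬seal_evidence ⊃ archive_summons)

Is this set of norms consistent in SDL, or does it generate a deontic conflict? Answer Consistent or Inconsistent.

Premise 5 states O(¬notify_kin) outright.
Applying K to premise 1 (O(¬notify_kin ⊃ ¬withhold_shipment)) and O(¬notify_kin) yields O(¬withhold_shipment).
Premise 7, O(seal_evidence ⊃ withhold_shipment), contraposes to O(¬withhold_shipment ⊃ ¬seal_evidence); with O(¬withhold_shipment) we get O(¬seal_evidence).
Premise 8 is O(¬seal_evidence ⊃ archive_summons); since O(¬seal_evidence), deontic closure gives O(archive_summons).
Premise 2, O(don_mask ⊃ ¬archive_summons), contraposes to O(archive_summons ⊃ ¬don_mask); with O(archive_summons) we get O(¬don_mask).
However, premise 4 gives O(don_mask).
We now have both O(¬don_mask) and O(don_mask) — don_mask is simultaneously obligatory and forbidden, violating the D-axiom.

Inconsistent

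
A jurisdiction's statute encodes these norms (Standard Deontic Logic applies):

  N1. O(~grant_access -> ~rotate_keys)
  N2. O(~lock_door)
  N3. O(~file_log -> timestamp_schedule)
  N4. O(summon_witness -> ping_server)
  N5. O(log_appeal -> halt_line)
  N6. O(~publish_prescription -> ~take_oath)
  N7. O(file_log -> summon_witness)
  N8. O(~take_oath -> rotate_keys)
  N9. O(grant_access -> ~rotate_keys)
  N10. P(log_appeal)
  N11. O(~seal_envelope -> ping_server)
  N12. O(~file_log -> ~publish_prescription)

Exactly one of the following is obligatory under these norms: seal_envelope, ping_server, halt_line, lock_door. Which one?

ping_server

Premises 9 and 1 are O(grant_access -> ~rotate_keys) and O(~grant_access -> ~rotate_keys); every ideal world satisfies grant_access or ~grant_access, so in either case ~rotate_keys holds — hence O(~rotate_keys).
Premise 8, O(~take_oath -> rotate_keys), contraposes to O(~rotate_keys -> take_oath); with O(~rotate_keys) we get O(take_oath).
The contrapositive of premise 6 (O(~publish_prescription -> ~take_oath)) is O(take_oath -> publish_prescription), and O(take_oath) is already established, so O(publish_prescription).
Premise 12 is O(~file_log -> ~publish_prescription); contrapositively O(publish_prescription -> file_log). Since O(publish_prescription) holds, K gives O(file_log).
Applying K to premise 7 (O(file_log -> summon_witness)) and O(file_log) yields O(summon_witness).
Premise 4 is O(summon_witness -> ping_server); since O(summon_witness), deontic closure gives O(ping_server).
So O(ping_server) holds — ping_server is obligatory. None of the other listed options is made obligatory by any chain of premises.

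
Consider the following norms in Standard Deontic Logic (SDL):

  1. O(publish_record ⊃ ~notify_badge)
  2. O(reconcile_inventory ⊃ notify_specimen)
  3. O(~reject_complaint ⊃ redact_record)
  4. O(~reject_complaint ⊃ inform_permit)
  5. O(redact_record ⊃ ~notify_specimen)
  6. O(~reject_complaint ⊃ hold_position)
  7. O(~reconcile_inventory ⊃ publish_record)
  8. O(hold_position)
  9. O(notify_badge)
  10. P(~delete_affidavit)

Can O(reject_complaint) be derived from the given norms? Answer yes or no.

Premise 9 states O(notify_badge) outright.
The contrapositive of premise 1 (O(publish_record ⊃ ~notify_badge)) is O(notify_badge ⊃ ~publish_record), and O(notify_badge) is already established, so O(~publish_record).
Premise 7 is O(~reconcile_inventory ⊃ publish_record); contrapositively O(~publish_record ⊃ reconcile_inventory). Since O(~publish_record) holds, K gives O(reconcile_inventory).
Applying K to premise 2 (O(reconcile_inventory ⊃ notify_specimen)) and O(reconcile_inventory) yields O(notify_specimen).
Premise 5 is O(redact_record ⊃ ~notify_specimen); contrapositively O(notify_specimen ⊃ ~redact_record). Since O(notify_specimen) holds, K gives O(~redact_record).
The contrapositive of premise 3 (O(~reject_complaint ⊃ redact_record)) is O(~redact_record ⊃ reject_complaint), and O(~redact_record) is already established, so O(reject_complaint).
Premises 4, 6, 8, 10 do not contribute to this derivation.
So O(reject_complaint) follows.

Yes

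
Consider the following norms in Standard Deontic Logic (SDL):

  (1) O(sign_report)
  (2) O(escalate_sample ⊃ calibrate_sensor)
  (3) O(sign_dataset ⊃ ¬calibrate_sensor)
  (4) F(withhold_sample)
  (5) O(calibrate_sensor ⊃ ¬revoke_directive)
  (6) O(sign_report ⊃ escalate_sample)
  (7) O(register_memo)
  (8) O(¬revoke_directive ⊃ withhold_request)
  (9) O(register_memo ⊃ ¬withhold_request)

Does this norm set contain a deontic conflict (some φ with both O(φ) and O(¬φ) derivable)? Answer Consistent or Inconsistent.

From premise 7 we have O(register_memo).
Premise 9 is O(register_memo ⊃ ¬withhold_request); since O(register_memo), deontic closure gives O(¬withhold_request).
The contrapositive of premise 8 (O(¬revoke_directive ⊃ withhold_request)) is O(¬withhold_request ⊃ revoke_directive), and O(¬withhold_request) is already established, so O(revoke_directive).
The contrapositive of premise 5 (O(calibrate_sensor ⊃ ¬revoke_directive)) is O(revoke_directive ⊃ ¬calibrate_sensor), and O(revoke_directive) is already established, so O(¬calibrate_sensor).
Premise 2, O(escalate_sample ⊃ calibrate_sensor), contraposes to O(¬calibrate_sensor ⊃ ¬escalate_sample); with O(¬calibrate_sensor) we get O(¬escalate_sample).
Premise 6, O(sign_report ⊃ escalate_sample), contraposes to O(¬escalate_sample ⊃ ¬sign_report); with O(¬escalate_sample) we get O(¬sign_report).
Yet premise 1 states O(sign_report).
We now have both O(¬sign_report) and O(sign_report) — sign_report is simultaneously obligatory and forbidden, violating the D-axiom.

Inconsistent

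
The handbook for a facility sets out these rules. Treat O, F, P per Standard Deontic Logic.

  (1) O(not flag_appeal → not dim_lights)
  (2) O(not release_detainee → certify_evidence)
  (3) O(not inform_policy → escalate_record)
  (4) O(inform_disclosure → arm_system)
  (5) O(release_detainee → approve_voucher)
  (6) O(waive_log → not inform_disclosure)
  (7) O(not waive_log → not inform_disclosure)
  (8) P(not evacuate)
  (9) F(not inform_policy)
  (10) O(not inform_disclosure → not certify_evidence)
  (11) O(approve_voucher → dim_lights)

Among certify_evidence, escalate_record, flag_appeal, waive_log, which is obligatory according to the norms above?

flag_appeal

Premises 7 and 6 cover both cases: O(not waive_log → not inform_disclosure) and O(waive_log → not inform_disclosure). Since not waive_log ∨ waive_log is a tautology, O(not inform_disclosure) follows.
Premise 10 is O(not inform_disclosure → not certify_evidence); since O(not inform_disclosure), deontic closure gives O(not certify_evidence).
The contrapositive of premise 2 (O(not release_detainee → certify_evidence)) is O(not certify_evidence → release_detainee), and O(not certify_evidence) is already established, so O(release_detainee).
Applying K to premise 5 (O(release_detainee → approve_voucher)) and O(release_detainee) yields O(approve_voucher).
From O(approve_voucher) and premise 11, O(approve_voucher → dim_lights), we obtain O(dim_lights).
The contrapositive of premise 1 (O(not flag_appeal → not dim_lights)) is O(dim_lights → flag_appeal), and O(dim_lights) is already established, so O(flag_appeal).
So O(flag_appeal) holds — flag_appeal is obligatory. None of the other listed options is made obligatory by any chain of premises.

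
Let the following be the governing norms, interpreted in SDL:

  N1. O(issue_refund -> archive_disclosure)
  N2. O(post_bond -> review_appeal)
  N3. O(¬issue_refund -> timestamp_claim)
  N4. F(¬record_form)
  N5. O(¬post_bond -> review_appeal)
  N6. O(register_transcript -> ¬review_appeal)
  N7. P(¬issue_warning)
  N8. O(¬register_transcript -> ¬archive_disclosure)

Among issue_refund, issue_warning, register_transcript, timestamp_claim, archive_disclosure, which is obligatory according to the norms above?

timestamp_claim

By case analysis on ¬post_bond: premise 5 gives O(¬post_bond -> review_appeal) and premise 2 gives O(post_bond -> review_appeal), so O(review_appeal) either way.
Premise 6, O(register_transcript -> ¬review_appeal), contraposes to O(review_appeal -> ¬register_transcript); with O(review_appeal) we get O(¬register_transcript).
With premise 8, O(¬register_transcript -> ¬archive_disclosure), the K-axiom yields O(¬archive_disclosure).
Premise 1 is O(issue_refund -> archive_disclosure); contrapositively O(¬archive_disclosure -> ¬issue_refund). Since O(¬archive_disclosure) holds, K gives O(¬issue_refund).
Applying K to premise 3 (O(¬issue_refund -> timestamp_claim)) and O(¬issue_refund) yields O(timestamp_claim).
So O(timestamp_claim) holds — timestamp_claim is obligatory. None of the other listed options is made obligatory by any chain of premises.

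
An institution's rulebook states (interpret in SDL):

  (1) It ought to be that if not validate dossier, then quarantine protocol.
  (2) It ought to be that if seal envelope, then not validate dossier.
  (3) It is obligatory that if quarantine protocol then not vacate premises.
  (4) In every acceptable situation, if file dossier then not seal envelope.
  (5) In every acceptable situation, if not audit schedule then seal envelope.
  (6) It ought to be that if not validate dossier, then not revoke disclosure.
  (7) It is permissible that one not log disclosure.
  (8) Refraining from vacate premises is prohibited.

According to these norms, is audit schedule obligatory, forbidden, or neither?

Premise 8 is F(¬vacate_premises), i.e. O(vacate_premises).
The contrapositive of premise 3 (O(quarantine_protocol → ¬vacate_premises)) is O(vacate_premises → ¬quarantine_protocol), and O(vacate_premises) is already established, so O(¬quarantine_protocol).
Premise 1, O(¬validate_dossier → quarantine_protocol), contraposes to O(¬quarantine_protocol → validate_dossier); with O(¬quarantine_protocol) we get O(validate_dossier).
The contrapositive of premise 2 (O(seal_envelope → ¬validate_dossier)) is O(validate_dossier → ¬seal_envelope), and O(validate_dossier) is already established, so O(¬seal_envelope).
The contrapositive of premise 5 (O(¬audit_schedule → seal_envelope)) is O(¬seal_envelope → audit_schedule), and O(¬seal_envelope) is already established, so O(audit_schedule).
Premises 4, 6, 7 do not contribute to this derivation.
Hence audit_schedule is obligatory.

Obligatory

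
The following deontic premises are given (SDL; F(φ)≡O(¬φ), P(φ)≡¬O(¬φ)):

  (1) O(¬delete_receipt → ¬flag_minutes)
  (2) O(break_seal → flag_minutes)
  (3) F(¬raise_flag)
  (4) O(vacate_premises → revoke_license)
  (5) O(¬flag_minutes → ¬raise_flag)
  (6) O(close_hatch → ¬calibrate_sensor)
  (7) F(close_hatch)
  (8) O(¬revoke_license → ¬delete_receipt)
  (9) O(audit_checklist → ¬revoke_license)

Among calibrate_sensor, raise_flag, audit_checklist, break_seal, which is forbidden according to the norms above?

Premise 3, F(¬raise_flag), is equivalent to O(raise_flag).
Premise 5 is O(¬flag_minutes → ¬raise_flag); contrapositively O(raise_flag → flag_minutes). Since O(raise_flag) holds, K gives O(flag_minutes).
The contrapositive of premise 1 (O(¬delete_receipt → ¬flag_minutes)) is O(flag_minutes → delete_receipt), and O(flag_minutes) is already established, so O(delete_receipt).
Premise 8 is O(¬revoke_license → ¬delete_receipt); contrapositively O(delete_receipt → revoke_license). Since O(delete_receipt) holds, K gives O(revoke_license).
Premise 9 is O(audit_checklist → ¬revoke_license); contrapositively O(revoke_license → ¬audit_checklist). Since O(revoke_license) holds, K gives O(¬audit_checklist).
So O(¬audit_checklist) holds, i.e. audit_checklist is forbidden. None of the other listed options is forbidden under the premises.

audit_checklist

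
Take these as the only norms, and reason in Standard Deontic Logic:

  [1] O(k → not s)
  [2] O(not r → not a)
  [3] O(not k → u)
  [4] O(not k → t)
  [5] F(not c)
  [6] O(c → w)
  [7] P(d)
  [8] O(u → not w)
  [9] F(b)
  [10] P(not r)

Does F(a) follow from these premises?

No

Premise 2 is O(not r → not a), but O(not r) is not derivable from the premises (the permission P(not r) asserts only not O(r), not O(not r)), so it does not yield O(not a).
No other premise forces O(not a). An ideal world satisfying every premise can still have a true, so F(a) is not derivable.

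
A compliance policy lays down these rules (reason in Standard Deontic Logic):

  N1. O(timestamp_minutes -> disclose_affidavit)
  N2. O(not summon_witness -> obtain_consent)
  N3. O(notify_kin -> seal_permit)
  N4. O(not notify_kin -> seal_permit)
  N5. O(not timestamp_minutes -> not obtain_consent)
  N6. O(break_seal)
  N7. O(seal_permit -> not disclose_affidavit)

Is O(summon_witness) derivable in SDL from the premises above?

Yes

Premises 3 and 4 are O(notify_kin -> seal_permit) and O(not notify_kin -> seal_permit); every ideal world satisfies notify_kin or not notify_kin, so in either case seal_permit holds — hence O(seal_permit).
Applying K to premise 7 (O(seal_permit -> not disclose_affidavit)) and O(seal_permit) yields O(not disclose_affidavit).
Premise 1, O(timestamp_minutes -> disclose_affidavit), contraposes to O(not disclose_affidavit -> not timestamp_minutes); with O(not disclose_affidavit) we get O(not timestamp_minutes).
With premise 5, O(not timestamp_minutes -> not obtain_consent), the K-axiom yields O(not obtain_consent).
Premise 2, O(not summon_witness -> obtain_consent), contraposes to O(not obtain_consent -> summon_witness); with O(not obtain_consent) we get O(summon_witness).
Premise 6 does not contribute to this derivation.
So O(summon_witness) follows.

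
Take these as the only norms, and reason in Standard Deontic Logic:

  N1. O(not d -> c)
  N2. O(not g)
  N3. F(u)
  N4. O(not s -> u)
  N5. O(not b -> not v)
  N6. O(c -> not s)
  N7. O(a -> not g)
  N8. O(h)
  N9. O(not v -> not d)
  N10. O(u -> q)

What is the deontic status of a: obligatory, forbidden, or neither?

Premise 7 is O(a -> not g); even if O(not g) held, inferring O(a) would be affirming the consequent — invalid.
No premise or chain of K-axiom applications forces O(a), and none forces O(not a). So a is neither obligatory nor forbidden under these norms.

Neither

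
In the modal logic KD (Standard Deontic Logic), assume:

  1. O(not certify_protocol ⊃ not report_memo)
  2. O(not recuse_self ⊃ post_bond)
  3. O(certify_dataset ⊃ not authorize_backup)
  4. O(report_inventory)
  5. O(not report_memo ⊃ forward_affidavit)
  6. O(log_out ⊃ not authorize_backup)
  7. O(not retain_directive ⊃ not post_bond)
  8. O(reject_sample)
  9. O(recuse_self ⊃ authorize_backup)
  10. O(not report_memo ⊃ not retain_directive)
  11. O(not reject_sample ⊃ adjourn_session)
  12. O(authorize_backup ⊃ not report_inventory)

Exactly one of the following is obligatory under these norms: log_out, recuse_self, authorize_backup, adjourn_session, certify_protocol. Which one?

certify_protocol

From premise 4 we have O(report_inventory).
Premise 12, O(authorize_backup ⊃ not report_inventory), contraposes to O(report_inventory ⊃ not authorize_backup); with O(report_inventory) we get O(not authorize_backup).
The contrapositive of premise 9 (O(recuse_self ⊃ authorize_backup)) is O(not authorize_backup ⊃ not recuse_self), and O(not authorize_backup) is already established, so O(not recuse_self).
From O(not recuse_self) and premise 2, O(not recuse_self ⊃ post_bond), we obtain O(post_bond).
Premise 7 is O(not retain_directive ⊃ not post_bond); contrapositively O(post_bond ⊃ retain_directive). Since O(post_bond) holds, K gives O(retain_directive).
The contrapositive of premise 10 (O(not report_memo ⊃ not retain_directive)) is O(retain_directive ⊃ report_memo), and O(retain_directive) is already established, so O(report_memo).
Premise 1, O(not certify_protocol ⊃ not report_memo), contraposes to O(report_memo ⊃ certify_protocol); with O(report_memo) we get O(certify_protocol).
So O(certify_protocol) holds — certify_protocol is obligatory. None of the other listed options is made obligatory by any chain of premises.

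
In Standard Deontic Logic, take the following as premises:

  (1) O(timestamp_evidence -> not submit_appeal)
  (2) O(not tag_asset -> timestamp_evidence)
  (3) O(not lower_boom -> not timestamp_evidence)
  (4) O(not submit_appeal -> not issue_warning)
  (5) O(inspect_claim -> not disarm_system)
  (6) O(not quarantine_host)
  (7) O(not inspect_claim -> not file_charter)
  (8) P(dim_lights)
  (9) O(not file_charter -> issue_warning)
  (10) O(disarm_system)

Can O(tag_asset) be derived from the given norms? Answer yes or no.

Premise 10 gives O(disarm_system).
Premise 5 is O(inspect_claim -> not disarm_system); contrapositively O(disarm_system -> not inspect_claim). Since O(disarm_system) holds, K gives O(not inspect_claim).
With premise 7, O(not inspect_claim -> not file_charter), the K-axiom yields O(not file_charter).
Applying K to premise 9 (O(not file_charter -> issue_warning)) and O(not file_charter) yields O(issue_warning).
The contrapositive of premise 4 (O(not submit_appeal -> not issue_warning)) is O(issue_warning -> submit_appeal), and O(issue_warning) is already established, so O(submit_appeal).
The contrapositive of premise 1 (O(timestamp_evidence -> not submit_appeal)) is O(submit_appeal -> not timestamp_evidence), and O(submit_appeal) is already established, so O(not timestamp_evidence).
The contrapositive of premise 2 (O(not tag_asset -> timestamp_evidence)) is O(not timestamp_evidence -> tag_asset), and O(not timestamp_evidence) is already established, so O(tag_asset).
Premises 3, 6, 8 do not contribute to this derivation.
So O(tag_asset) follows.

Yes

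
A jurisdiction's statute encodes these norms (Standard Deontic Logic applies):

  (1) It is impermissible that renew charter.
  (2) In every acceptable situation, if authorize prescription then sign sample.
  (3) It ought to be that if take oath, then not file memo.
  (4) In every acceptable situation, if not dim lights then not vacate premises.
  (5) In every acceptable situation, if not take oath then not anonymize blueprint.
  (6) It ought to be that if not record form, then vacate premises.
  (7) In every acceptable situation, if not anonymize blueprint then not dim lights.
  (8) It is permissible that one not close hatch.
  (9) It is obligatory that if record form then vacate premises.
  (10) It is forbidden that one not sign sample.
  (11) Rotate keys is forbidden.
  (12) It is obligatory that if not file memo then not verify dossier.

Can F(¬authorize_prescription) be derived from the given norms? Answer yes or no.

No

Premise 2 is O(authorize_prescription → sign_sample); even if O(sign_sample) held, inferring O(authorize_prescription) would be affirming the consequent — invalid.
No other premise forces O(authorize_prescription). An ideal world satisfying every premise can still have ¬authorize_prescription true, so F(¬authorize_prescription) is not derivable.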